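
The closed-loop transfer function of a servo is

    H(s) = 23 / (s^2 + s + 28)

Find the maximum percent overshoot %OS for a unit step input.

%OS ≈ 74.2%

Comparing s^2 + s + 28 to s^2 + 2ζωₙs + ωₙ²: ωₙ = √28 ≈ 5.292 rad/s and ζ = 1/(2·√28) ≈ 0.09449.
%OS = 100·exp(−πζ/√(1−ζ²)) = 100·exp(−π·0.09449/√(1−0.09449²)) ≈ 74.2%.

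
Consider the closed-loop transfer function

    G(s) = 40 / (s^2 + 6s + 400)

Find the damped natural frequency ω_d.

ω_d ≈ 19.77 rad/s

Comparing s^2 + 6s + 400 to s^2 + 2ζωₙs + ωₙ²: ωₙ = 20 rad/s and ζ = 6/(2·20) = 0.15.
ζωₙ = 6/2 = 3, so ω_d = ωₙ√(1−ζ²) = √(ωₙ² − (ζωₙ)²) = √(400 − 3²) = √391 ≈ 19.77 rad/s.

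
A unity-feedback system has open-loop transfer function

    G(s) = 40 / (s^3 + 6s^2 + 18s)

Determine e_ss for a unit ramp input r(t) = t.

G(s) has one pole at the origin.
This is a Type 1 system. Kv = lim_{s→0} s·G(s) = 40/18 = 20/9.
e_ss = 1/Kv = 1/(20/9) = 9/20 ≈ 0.4500.

e_ss = 0.4500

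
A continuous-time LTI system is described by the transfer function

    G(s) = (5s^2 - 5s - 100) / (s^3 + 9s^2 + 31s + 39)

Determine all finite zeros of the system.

Set the numerator to zero: 5s^2 - 5s - 100 = 0, i.e. 5·(s^2 - s - 20) = 0.
Factoring: (s - 5)(s + 4) = 0.

s = 5, -4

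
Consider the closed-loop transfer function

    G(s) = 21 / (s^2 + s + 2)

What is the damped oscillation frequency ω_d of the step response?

Comparing s^2 + s + 2 to s^2 + 2ζωₙs + ωₙ²: ωₙ = √2 ≈ 1.414 rad/s and ζ = 1/(2·√2) ≈ 0.3536.
ζωₙ = 1/2 = 0.5, so ω_d = ωₙ√(1−ζ²) = √(ωₙ² − (ζωₙ)²) = √(2 − 0.5²) = √1.75 ≈ 1.323 rad/s.

ω_d ≈ 1.323 rad/s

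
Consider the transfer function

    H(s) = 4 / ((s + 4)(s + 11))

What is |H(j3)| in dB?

|H(j3)|_dB ≈ -23.1 dB

Substitute s = j3: numerator = 4, denominator = 35 + j45.
|H(j3)| = |4| / |35 + j45| = 4 / 57.009 ≈ 0.07016.
In decibels: 20·log₁₀(0.07016) ≈ -23.1 dB.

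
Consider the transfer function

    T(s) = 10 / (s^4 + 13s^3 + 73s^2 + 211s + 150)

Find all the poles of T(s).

s = -3 + 4j, -3 - 4j, -1, -6

The poles are the roots of the denominator s^4 + 13s^3 + 73s^2 + 211s + 150 = 0.
Trying s = -1: the polynomial evaluates to 0, so (s + 1) is a factor.
Dividing out leaves s^3 + 12s^2 + 61s + 150 = 0.
This factors further as (s^2 + 6s + 25)(s + 6) = 0.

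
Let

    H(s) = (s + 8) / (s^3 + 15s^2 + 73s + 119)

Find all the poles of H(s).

The poles are the roots of the denominator s^3 + 15s^2 + 73s + 119 = 0.
Trying s = -7: the polynomial evaluates to 0, so (s + 7) is a factor.
Dividing out leaves s^2 + 8s + 17 = 0.
The quadratic formula then gives s = -4 ± 1j.

s = -4 + j, -4 - j, -7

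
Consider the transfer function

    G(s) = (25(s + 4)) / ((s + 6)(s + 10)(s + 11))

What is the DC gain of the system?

At s = 0 each factor (s + a) contributes a and each (s^2 + bs + c) contributes c.
G(0) = 25·(4) / ((6) · (10) · (11)) = 100/660 = 5/33.

G(0) = 5/33 ≈ 0.1515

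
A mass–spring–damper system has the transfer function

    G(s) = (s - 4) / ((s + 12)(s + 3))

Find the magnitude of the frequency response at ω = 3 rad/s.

Substitute s = j3: numerator = -4 + j3, denominator = 27 + j45.
|G(j3)| = |-4 + j3| / |27 + j45| = 5 / 52.479 ≈ 0.09528.

|G(j3)| ≈ 0.09528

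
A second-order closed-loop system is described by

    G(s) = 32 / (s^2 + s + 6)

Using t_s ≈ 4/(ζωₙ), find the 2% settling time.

t_s ≈ 8 s

Comparing s^2 + s + 6 to s^2 + 2ζωₙs + ωₙ²: ωₙ = √6 ≈ 2.449 rad/s and ζ = 1/(2·√6) ≈ 0.2041.
ζωₙ = 1/2 = 0.5, so t_s ≈ 4/(ζωₙ) = 4/0.5 = 8 s.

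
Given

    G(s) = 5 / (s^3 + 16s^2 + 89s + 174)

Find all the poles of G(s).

s = -5 ± 2j, -6

The poles are the roots of the denominator s^3 + 16s^2 + 89s + 174 = 0.
Trying s = -6: the polynomial evaluates to 0, so (s + 6) is a factor.
Dividing out leaves s^2 + 10s + 29 = 0.
The quadratic formula then gives s = -5 ± 2j.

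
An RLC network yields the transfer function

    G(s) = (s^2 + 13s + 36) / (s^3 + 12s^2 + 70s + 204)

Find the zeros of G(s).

s = -4, -9

Set the numerator to zero: s^2 + 13s + 36 = 0.
Factoring: (s + 4)(s + 9) = 0.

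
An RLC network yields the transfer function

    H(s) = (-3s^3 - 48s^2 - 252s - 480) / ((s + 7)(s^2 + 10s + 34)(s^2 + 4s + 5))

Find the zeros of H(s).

Set the numerator to zero: -3s^3 - 48s^2 - 252s - 480 = 0, i.e. -3·(s^3 + 16s^2 + 84s + 160) = 0.
Factoring: (s^2 + 8s + 20)(s + 8) = 0.

s = -4 ± 2j, -8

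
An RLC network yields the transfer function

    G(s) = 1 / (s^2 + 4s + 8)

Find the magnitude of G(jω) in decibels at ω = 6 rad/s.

Substitute s = j6: numerator = 1, denominator = -28 + j24.
|G(j6)| = |1| / |-28 + j24| = 1 / 36.878 ≈ 0.02712.
In decibels: 20·log₁₀(0.02712) ≈ -31.3 dB.

|G(j6)|_dB ≈ -31.3 dB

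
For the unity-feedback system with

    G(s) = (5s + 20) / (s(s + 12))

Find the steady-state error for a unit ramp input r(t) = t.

G(s) has one pole at the origin.
This is a Type 1 system. Kv = lim_{s→0} s·G(s) = 20/12 = 5/3.
e_ss = 1/Kv = 1/(5/3) = 3/5 ≈ 0.6000.

e_ss = 0.6000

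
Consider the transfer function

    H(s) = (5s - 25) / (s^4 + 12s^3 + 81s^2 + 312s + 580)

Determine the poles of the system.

s = -4 + 2j, -4 - 2j, -2 + 5j, -2 - 5j

The poles are the roots of the denominator s^4 + 12s^3 + 81s^2 + 312s + 580 = 0.
No real roots exist; factor into two real quadratics: (s^2 + 8s + 20)(s^2 + 4s + 29) = 0.
Each quadratic gives a conjugate pair via the quadratic formula.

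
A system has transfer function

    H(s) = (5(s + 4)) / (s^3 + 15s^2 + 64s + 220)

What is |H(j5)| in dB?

Substitute s = j5: numerator = 20 + j25, denominator = -155 + j195.
|H(j5)| = |20 + j25| / |-155 + j195| = 32.016 / 249.10 ≈ 0.1285.
In decibels: 20·log₁₀(0.1285) ≈ -17.8 dB.

|H(j5)|_dB ≈ -17.8 dB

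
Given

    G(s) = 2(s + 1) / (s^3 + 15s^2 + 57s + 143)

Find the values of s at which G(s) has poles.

s = -2 ± 3j, -11

The poles are the roots of the denominator s^3 + 15s^2 + 57s + 143 = 0.
Trying s = -11: the polynomial evaluates to 0, so (s + 11) is a factor.
Dividing out leaves s^2 + 4s + 13 = 0.
The quadratic formula then gives s = -2 ± 3j.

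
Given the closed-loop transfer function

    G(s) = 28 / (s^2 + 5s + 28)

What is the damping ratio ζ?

ζ ≈ 0.4725

Compare the denominator to the standard form s^2 + 2ζωₙs + ωₙ².
ωₙ² = 28, so ωₙ = √28 ≈ 5.292 rad/s.
2ζωₙ = 5, so ζ = 5/(2·√28) ≈ 0.4725.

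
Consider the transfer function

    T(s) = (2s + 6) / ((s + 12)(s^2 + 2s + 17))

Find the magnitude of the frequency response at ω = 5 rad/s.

Substitute s = j5: numerator = 6 + j10, denominator = -146 + j80.
|T(j5)| = |6 + j10| / |-146 + j80| = 11.662 / 166.48 ≈ 0.07005.

|T(j5)| ≈ 0.07005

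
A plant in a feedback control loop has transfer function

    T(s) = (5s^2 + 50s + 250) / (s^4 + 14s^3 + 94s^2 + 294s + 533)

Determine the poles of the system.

The poles are the roots of the denominator s^4 + 14s^3 + 94s^2 + 294s + 533 = 0.
No real roots exist; factor into two real quadratics: (s^2 + 4s + 13)(s^2 + 10s + 41) = 0.
Each quadratic gives a conjugate pair via the quadratic formula.

s = -2 + 3j, -2 - 3j, -5 + 4j, -5 - 4j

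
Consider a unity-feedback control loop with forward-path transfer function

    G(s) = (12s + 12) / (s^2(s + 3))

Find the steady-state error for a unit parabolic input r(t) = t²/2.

e_ss = 0.2500

G(s) has 2 poles at the origin.
This is a Type 2 system. Ka = lim_{s→0} s^2·G(s) = 12/3 = 4.
e_ss = 1/Ka = 1/(4) = 1/4 ≈ 0.2500.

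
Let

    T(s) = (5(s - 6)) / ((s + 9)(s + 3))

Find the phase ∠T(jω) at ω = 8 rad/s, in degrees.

At s = j8: numerator = -30 + j40, denominator = -37 + j96.
∠T = ∠num − ∠den = 126.87° − (111.08°) = 15.79°.

∠T(j8) ≈ 15.79°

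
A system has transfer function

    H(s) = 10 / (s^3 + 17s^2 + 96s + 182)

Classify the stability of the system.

The denominator s^3 + 17s^2 + 96s + 182 factors as (s + 7)(s^2 + 10s + 26), giving poles at s = -7, -5 ± j.
Since all poles lie strictly in the left half-plane, the system is stable.

stable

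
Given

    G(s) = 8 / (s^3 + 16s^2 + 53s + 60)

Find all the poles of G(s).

s = -2 + j, -2 - j, -12

The poles are the roots of the denominator s^3 + 16s^2 + 53s + 60 = 0.
Trying s = -12: the polynomial evaluates to 0, so (s + 12) is a factor.
Dividing out leaves s^2 + 4s + 5 = 0.
The quadratic formula then gives s = -2 ± 1j.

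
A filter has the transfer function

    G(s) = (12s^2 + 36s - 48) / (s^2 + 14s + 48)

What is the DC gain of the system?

Set s = 0: G(0) = (-48) / (48) = -1.

G(0) = -1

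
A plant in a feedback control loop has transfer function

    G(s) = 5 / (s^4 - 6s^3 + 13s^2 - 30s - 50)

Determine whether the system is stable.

The denominator s^4 - 6s^3 + 13s^2 - 30s - 50 factors as (s - 5)(s^2 - 2s + 10)(s + 1), giving poles at s = 5, 1 + 3j, 1 - 3j, -1.
Since the pole(s) at s = 5, 1 ± 3j lie in the right half-plane, the system is unstable.

unstable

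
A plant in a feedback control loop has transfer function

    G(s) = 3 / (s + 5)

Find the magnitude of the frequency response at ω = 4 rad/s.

|G(j4)| ≈ 0.4685

Substitute s = j4: numerator = 3, denominator = 5 + j4.
|G(j4)| = |3| / |5 + j4| = 3 / 6.4031 ≈ 0.4685.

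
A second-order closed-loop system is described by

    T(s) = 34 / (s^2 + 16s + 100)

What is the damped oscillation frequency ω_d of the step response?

Comparing s^2 + 16s + 100 to s^2 + 2ζωₙs + ωₙ²: ωₙ = 10 rad/s and ζ = 16/(2·10) = 0.8.
ζωₙ = 16/2 = 8, so ω_d = ωₙ√(1−ζ²) = √(ωₙ² − (ζωₙ)²) = √(100 − 8²) = √36 = 6 rad/s.

ω_d = 6 rad/s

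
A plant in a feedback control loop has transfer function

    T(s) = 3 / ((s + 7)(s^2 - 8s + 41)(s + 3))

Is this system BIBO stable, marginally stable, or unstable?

unstable

The poles can be read from the denominator factors: s = -7, 4 + 5j, 4 - 5j, -3.
Since the pole(s) at s = 4 ± 5j lie in the right half-plane, the system is unstable.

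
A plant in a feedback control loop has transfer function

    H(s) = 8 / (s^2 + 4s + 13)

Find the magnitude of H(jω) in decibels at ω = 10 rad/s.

Substitute s = j10: numerator = 8, denominator = -87 + j40.
|H(j10)| = |8| / |-87 + j40| = 8 / 95.755 ≈ 0.08355.
In decibels: 20·log₁₀(0.08355) ≈ -21.6 dB.

|H(j10)|_dB ≈ -21.6 dB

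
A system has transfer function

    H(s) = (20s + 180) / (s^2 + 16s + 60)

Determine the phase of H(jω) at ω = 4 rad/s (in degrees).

At s = j4: numerator = 180 + j80, denominator = 44 + j64.
∠H = ∠num − ∠den = 23.962° − (55.491°) = -31.53°.

∠H(j4) ≈ -31.53°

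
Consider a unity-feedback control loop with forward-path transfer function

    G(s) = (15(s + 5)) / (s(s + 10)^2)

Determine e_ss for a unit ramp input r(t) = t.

e_ss = 1.333

G(s) has one pole at the origin.
This is a Type 1 system. Kv = lim_{s→0} s·G(s) = 75/100 = 3/4.
e_ss = 1/Kv = 1/(3/4) = 4/3 ≈ 1.333.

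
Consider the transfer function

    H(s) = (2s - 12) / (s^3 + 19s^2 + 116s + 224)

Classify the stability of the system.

The denominator s^3 + 19s^2 + 116s + 224 factors as (s + 7)(s + 4)(s + 8), giving poles at s = -7, -4, -8.
Since all poles lie strictly in the left half-plane, the system is stable.

stable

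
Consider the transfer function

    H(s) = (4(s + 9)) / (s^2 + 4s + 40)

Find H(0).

H(0) = 9/10 ≈ 0.9000

At s = 0 each factor (s + a) contributes a and each (s^2 + bs + c) contributes c.
H(0) = 4·(9) / ((40)) = 36/40 = 9/10.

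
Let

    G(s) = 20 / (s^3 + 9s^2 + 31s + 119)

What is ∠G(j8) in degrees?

At s = j8: numerator = 20, denominator = -457 - j264.
∠G = ∠num − ∠den = 0° − (-149.99°) = 150.0°.

∠G(j8) ≈ 150.0°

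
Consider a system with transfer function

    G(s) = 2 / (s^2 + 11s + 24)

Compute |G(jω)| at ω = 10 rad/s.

Substitute s = j10: numerator = 2, denominator = -76 + j110.
|G(j10)| = |2| / |-76 + j110| = 2 / 133.70 ≈ 0.01496.

|G(j10)| ≈ 0.01496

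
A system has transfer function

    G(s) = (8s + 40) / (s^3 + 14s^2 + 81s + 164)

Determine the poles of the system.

s = -4, -5 ± 4j

The poles are the roots of the denominator s^3 + 14s^2 + 81s + 164 = 0.
Trying s = -4: the polynomial evaluates to 0, so (s + 4) is a factor.
Dividing out leaves s^2 + 10s + 41 = 0.
The quadratic formula then gives s = -5 ± 4j.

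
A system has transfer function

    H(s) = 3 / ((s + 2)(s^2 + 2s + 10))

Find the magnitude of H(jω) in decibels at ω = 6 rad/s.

|H(j6)|_dB ≈ -35.6 dB

Substitute s = j6: numerator = 3, denominator = -124 - j132.
|H(j6)| = |3| / |-124 - j132| = 3 / 181.11 ≈ 0.01656.
In decibels: 20·log₁₀(0.01656) ≈ -35.6 dB.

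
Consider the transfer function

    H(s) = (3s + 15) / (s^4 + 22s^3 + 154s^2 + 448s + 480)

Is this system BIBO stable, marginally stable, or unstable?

stable

The denominator s^4 + 22s^3 + 154s^2 + 448s + 480 factors as (s + 12)(s + 4)(s^2 + 6s + 10), giving poles at s = -12, -4, -3 + j, -3 - j.
Since all poles lie strictly in the left half-plane, the system is stable.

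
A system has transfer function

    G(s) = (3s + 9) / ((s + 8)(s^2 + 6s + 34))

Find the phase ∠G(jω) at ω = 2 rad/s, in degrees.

∠G(j2) ≈ -2.148°

At s = j2: numerator = 9 + j6, denominator = 216 + j156.
∠G = ∠num − ∠den = 33.690° − (35.838°) = -2.148°.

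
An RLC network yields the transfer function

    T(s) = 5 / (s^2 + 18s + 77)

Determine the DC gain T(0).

T(0) = 5/77 ≈ 0.06494

Set s = 0: T(0) = (5) / (77) = 5/77.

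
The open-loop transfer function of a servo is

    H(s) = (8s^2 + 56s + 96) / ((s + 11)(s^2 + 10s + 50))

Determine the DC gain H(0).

H(0) = 48/275 ≈ 0.1745

Set s = 0: H(0) = (96) / (550) = 48/275.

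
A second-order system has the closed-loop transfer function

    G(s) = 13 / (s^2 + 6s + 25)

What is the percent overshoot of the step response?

Comparing s^2 + 6s + 25 to s^2 + 2ζωₙs + ωₙ²: ωₙ = 5 rad/s and ζ = 6/(2·5) = 0.6.
%OS = 100·exp(−πζ/√(1−ζ²)) = 100·exp(−π·0.6/√(1−0.6²)) ≈ 9.48%.

%OS ≈ 9.48%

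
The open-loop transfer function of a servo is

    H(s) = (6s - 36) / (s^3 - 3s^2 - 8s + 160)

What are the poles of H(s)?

The poles are the roots of the denominator s^3 - 3s^2 - 8s + 160 = 0.
Trying s = -5: the polynomial evaluates to 0, so (s + 5) is a factor.
Dividing out leaves s^2 - 8s + 32 = 0.
The quadratic formula then gives s = 4 ± 4j.

s = -5, 4 + 4j, 4 - 4j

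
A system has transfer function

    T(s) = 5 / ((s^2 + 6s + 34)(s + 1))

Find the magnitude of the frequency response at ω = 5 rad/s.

|T(j5)| ≈ 0.03131

Substitute s = j5: numerator = 5, denominator = -141 + j75.
|T(j5)| = |5| / |-141 + j75| = 5 / 159.71 ≈ 0.03131.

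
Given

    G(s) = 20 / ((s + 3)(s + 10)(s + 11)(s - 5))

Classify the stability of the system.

The poles can be read from the denominator factors: s = -3, -10, -11, 5.
Since the pole(s) at s = 5 lie in the right half-plane, the system is unstable.

unstable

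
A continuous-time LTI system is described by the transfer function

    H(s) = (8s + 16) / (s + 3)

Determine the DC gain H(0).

Set s = 0: H(0) = (16) / (3) = 16/3.

H(0) = 16/3 ≈ 5.333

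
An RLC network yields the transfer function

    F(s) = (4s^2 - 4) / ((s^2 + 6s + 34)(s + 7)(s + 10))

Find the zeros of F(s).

s = -1, 1

Set the numerator to zero: 4s^2 - 4 = 0, i.e. 4·(s^2 - 1) = 0.
Factoring: (s + 1)(s - 1) = 0.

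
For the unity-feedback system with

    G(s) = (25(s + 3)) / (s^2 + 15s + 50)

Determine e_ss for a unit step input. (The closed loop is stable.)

e_ss = 0.4000

G(s) has no poles at the origin.
This is a Type 0 system. Kp = lim_{s→0} G(s) = 75/50 = 3/2.
e_ss = 1/(1 + Kp) = 1/(1 + 3/2) = 2/5 ≈ 0.4000.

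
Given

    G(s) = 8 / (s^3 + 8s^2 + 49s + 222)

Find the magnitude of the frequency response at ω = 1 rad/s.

Substitute s = j1: numerator = 8, denominator = 214 + j48.
|G(j1)| = |8| / |214 + j48| = 8 / 219.32 ≈ 0.03648.

|G(j1)| ≈ 0.03648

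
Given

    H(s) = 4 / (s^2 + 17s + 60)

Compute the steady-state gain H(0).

Set s = 0: H(0) = (4) / (60) = 1/15.

H(0) = 1/15 ≈ 0.06667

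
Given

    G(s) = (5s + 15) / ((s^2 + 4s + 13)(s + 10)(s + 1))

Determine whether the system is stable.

stable

The poles can be read from the denominator factors: s = -2 + 3j, -2 - 3j, -10, -1.
Since all poles lie strictly in the left half-plane, the system is stable.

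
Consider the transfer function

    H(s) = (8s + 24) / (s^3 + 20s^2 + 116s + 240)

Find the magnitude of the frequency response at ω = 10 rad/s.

Substitute s = j10: numerator = 24 + j80, denominator = -1760 + j160.
|H(j10)| = |24 + j80| / |-1760 + j160| = 83.522 / 1767.3 ≈ 0.04726.

|H(j10)| ≈ 0.04726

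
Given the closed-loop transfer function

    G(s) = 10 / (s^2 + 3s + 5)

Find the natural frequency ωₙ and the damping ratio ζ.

ωₙ ≈ 2.236 rad/s, ζ ≈ 0.6708

Compare the denominator to the standard form s^2 + 2ζωₙs + ωₙ².
ωₙ² = 5, so ωₙ = √5 ≈ 2.236 rad/s.
2ζωₙ = 3, so ζ = 3/(2·√5) ≈ 0.6708.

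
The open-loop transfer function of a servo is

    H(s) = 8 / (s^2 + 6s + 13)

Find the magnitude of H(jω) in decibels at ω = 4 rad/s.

|H(j4)|_dB ≈ -9.61 dB

Substitute s = j4: numerator = 8, denominator = -3 + j24.
|H(j4)| = |8| / |-3 + j24| = 8 / 24.187 ≈ 0.3308.
In decibels: 20·log₁₀(0.3308) ≈ -9.61 dB.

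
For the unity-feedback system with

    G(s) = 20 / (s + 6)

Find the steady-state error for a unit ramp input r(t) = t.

G(s) has no poles at the origin.
This is a Type 0 system; Kv = lim_{s→0} s·G(s) = 0, so the steady-state error for a ramp input is infinite.

e_ss = ∞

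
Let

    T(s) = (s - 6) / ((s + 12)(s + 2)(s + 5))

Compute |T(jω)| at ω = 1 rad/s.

Substitute s = j1: numerator = -6 + j1, denominator = 101 + j93.
|T(j1)| = |-6 + j1| / |101 + j93| = 6.0828 / 137.30 ≈ 0.04430.

|T(j1)| ≈ 0.04430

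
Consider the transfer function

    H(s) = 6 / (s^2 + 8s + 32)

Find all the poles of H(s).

s = -4 + 4j, -4 - 4j

The poles are the roots of the denominator s^2 + 8s + 32 = 0.
Using the quadratic formula: s = (-8 ± √(-64))/2 = -4 ± 4j.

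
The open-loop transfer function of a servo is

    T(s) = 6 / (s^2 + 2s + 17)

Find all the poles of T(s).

s = -1 + 4j, -1 - 4j

The poles are the roots of the denominator s^2 + 2s + 17 = 0.
Using the quadratic formula: s = (-2 ± √(-64))/2 = -1 ± 4j.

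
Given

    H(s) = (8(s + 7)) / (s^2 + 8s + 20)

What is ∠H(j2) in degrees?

∠H(j2) ≈ -29.05°

At s = j2: numerator = 56 + j16, denominator = 16 + j16.
∠H = ∠num − ∠den = 15.945° − (45°) = -29.05°.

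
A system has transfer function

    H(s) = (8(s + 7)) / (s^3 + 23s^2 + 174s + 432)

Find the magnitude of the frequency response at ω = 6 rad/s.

|H(j6)| ≈ 0.08036

Substitute s = j6: numerator = 56 + j48, denominator = -396 + j828.
|H(j6)| = |56 + j48| / |-396 + j828| = 73.756 / 917.82 ≈ 0.08036.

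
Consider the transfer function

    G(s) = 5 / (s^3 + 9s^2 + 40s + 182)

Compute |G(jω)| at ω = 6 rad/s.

|G(j6)| ≈ 0.03472

Substitute s = j6: numerator = 5, denominator = -142 + j24.
|G(j6)| = |5| / |-142 + j24| = 5 / 144.01 ≈ 0.03472.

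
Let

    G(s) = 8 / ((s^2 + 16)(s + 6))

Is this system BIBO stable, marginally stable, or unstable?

marginally stable

The poles can be read from the denominator factors: s = ±4j, -6.
Since the simple pole(s) at s = ±4j lie on the jω-axis with none in the right half-plane, the system is marginally stable.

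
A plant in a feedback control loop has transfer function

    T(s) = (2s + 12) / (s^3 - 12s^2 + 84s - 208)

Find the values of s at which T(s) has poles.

The poles are the roots of the denominator s^3 - 12s^2 + 84s - 208 = 0.
Trying s = 4: the polynomial evaluates to 0, so (s - 4) is a factor.
Dividing out leaves s^2 - 8s + 52 = 0.
The quadratic formula then gives s = 4 ± 6j.

s = 4 ± 6j, 4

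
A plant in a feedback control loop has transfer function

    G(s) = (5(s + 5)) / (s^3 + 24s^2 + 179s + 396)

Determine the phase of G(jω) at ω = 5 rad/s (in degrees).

∠G(j5) ≈ -59.84°

At s = j5: numerator = 25 + j25, denominator = -204 + j770.
∠G = ∠num − ∠den = 45° − (104.84°) = -59.84°.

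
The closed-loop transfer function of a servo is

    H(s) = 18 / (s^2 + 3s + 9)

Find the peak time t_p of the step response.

Comparing s^2 + 3s + 9 to s^2 + 2ζωₙs + ωₙ²: ωₙ = 3 rad/s and ζ = 3/(2·3) = 0.5.
ζωₙ = 3/2 = 1.5, so ω_d = ωₙ√(1−ζ²) = √(ωₙ² − (ζωₙ)²) = √(9 − 1.5²) = √6.75 ≈ 2.598 rad/s.
t_p = π/ω_d = π/2.598 ≈ 1.209 s.

t_p ≈ 1.209 s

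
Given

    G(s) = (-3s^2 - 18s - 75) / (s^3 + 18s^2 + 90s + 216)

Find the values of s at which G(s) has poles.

The poles are the roots of the denominator s^3 + 18s^2 + 90s + 216 = 0.
Trying s = -12: the polynomial evaluates to 0, so (s + 12) is a factor.
Dividing out leaves s^2 + 6s + 18 = 0.
The quadratic formula then gives s = -3 ± 3j.

s = -3 + 3j, -3 - 3j, -12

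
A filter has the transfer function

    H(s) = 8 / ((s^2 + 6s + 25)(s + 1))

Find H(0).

H(0) = 8/25 ≈ 0.3200

At s = 0 each factor (s + a) contributes a and each (s^2 + bs + c) contributes c.
H(0) = 8·1 / ((25) · (1)) = 8/25 = 8/25.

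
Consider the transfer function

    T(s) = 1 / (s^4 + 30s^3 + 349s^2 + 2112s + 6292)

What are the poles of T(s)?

The poles are the roots of the denominator s^4 + 30s^3 + 349s^2 + 2112s + 6292 = 0.
Trying s = -11: the polynomial evaluates to 0, so (s + 11) is a factor.
Dividing out leaves s^3 + 19s^2 + 140s + 572 = 0.
This factors further as (s^2 + 8s + 52)(s + 11) = 0.

s = -4 ± 6j, -11, -11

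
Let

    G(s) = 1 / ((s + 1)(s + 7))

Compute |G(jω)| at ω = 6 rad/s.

Substitute s = j6: numerator = 1, denominator = -29 + j48.
|G(j6)| = |1| / |-29 + j48| = 1 / 56.080 ≈ 0.01783.

|G(j6)| ≈ 0.01783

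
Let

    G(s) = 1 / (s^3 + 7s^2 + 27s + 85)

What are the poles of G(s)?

s = -1 ± 4j, -5

The poles are the roots of the denominator s^3 + 7s^2 + 27s + 85 = 0.
Trying s = -5: the polynomial evaluates to 0, so (s + 5) is a factor.
Dividing out leaves s^2 + 2s + 17 = 0.
The quadratic formula then gives s = -1 ± 4j.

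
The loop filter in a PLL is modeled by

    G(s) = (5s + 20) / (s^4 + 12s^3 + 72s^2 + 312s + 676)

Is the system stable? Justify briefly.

stable

The denominator s^4 + 12s^3 + 72s^2 + 312s + 676 factors as (s^2 + 2s + 26)(s^2 + 10s + 26), giving poles at s = -1 + 5j, -1 - 5j, -5 + j, -5 - j.
Since all poles lie strictly in the left half-plane, the system is stable.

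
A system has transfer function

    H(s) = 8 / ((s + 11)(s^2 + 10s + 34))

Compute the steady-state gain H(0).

H(0) = 4/187 ≈ 0.02139

At s = 0 each factor (s + a) contributes a and each (s^2 + bs + c) contributes c.
H(0) = 8·1 / ((11) · (34)) = 8/374 = 4/187.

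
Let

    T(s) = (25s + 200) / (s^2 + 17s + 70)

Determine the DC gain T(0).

T(0) = 20/7 ≈ 2.857

Set s = 0: T(0) = (200) / (70) = 20/7.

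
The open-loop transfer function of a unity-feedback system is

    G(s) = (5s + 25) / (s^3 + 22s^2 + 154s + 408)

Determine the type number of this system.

The denominator has no factor of s at the origin — no free integrator — so this is a Type 0 system.

Type 0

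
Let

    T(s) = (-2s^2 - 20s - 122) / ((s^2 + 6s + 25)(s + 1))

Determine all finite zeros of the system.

Set the numerator to zero: -2s^2 - 20s - 122 = 0, i.e. -2·(s^2 + 10s + 61) = 0.
Factoring: (s^2 + 10s + 61) = 0.

s = -5 + 6j, -5 - 6j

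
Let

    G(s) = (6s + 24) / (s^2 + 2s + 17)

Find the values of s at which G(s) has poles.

The poles are the roots of the denominator s^2 + 2s + 17 = 0.
Using the quadratic formula: s = (-2 ± √(-64))/2 = -1 ± 4j.

s = -1 + 4j, -1 - 4j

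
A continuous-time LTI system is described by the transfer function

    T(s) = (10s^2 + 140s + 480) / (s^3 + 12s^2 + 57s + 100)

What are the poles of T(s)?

s = -4 + 3j, -4 - 3j, -4

The poles are the roots of the denominator s^3 + 12s^2 + 57s + 100 = 0.
Trying s = -4: the polynomial evaluates to 0, so (s + 4) is a factor.
Dividing out leaves s^2 + 8s + 25 = 0.
The quadratic formula then gives s = -4 ± 3j.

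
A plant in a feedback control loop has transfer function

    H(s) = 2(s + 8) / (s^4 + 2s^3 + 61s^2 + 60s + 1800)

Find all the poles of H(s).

The poles are the roots of the denominator s^4 + 2s^3 + 61s^2 + 60s + 1800 = 0.
No real roots exist; factor into two real quadratics: (s^2 - 4s + 40)(s^2 + 6s + 45) = 0.
Each quadratic gives a conjugate pair via the quadratic formula.

s = 2 + 6j, 2 - 6j, -3 + 6j, -3 - 6j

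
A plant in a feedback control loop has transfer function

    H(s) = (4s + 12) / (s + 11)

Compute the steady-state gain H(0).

H(0) = 12/11 ≈ 1.091

Set s = 0: H(0) = (12) / (11) = 12/11.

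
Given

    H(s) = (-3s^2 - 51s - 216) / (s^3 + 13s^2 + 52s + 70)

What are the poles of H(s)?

The poles are the roots of the denominator s^3 + 13s^2 + 52s + 70 = 0.
Trying s = -7: the polynomial evaluates to 0, so (s + 7) is a factor.
Dividing out leaves s^2 + 6s + 10 = 0.
The quadratic formula then gives s = -3 ± 1j.

s = -3 ± j, -7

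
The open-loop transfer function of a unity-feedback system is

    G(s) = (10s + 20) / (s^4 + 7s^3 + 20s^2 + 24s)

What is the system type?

Type 1

Factor s from the denominator: s^4 + 7s^3 + 20s^2 + 24s = s·(s^3 + 7s^2 + 20s + 24).
There is 1 pole at the origin, so the system is Type 1.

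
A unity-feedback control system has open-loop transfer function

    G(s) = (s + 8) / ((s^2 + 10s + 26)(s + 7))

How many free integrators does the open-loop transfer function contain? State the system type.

The denominator has no factor of s at the origin — no free integrator — so this is a Type 0 system.

Type 0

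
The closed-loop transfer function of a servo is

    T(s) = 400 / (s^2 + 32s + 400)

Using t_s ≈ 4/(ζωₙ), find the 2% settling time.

t_s ≈ 0.2500 s

Comparing s^2 + 32s + 400 to s^2 + 2ζωₙs + ωₙ²: ωₙ = 20 rad/s and ζ = 32/(2·20) = 0.8.
ζωₙ = 32/2 = 16, so t_s ≈ 4/(ζωₙ) = 4/16 = 0.2500 s.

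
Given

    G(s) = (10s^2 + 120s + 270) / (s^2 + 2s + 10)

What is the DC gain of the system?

Set s = 0: G(0) = (270) / (10) = 27.

G(0) = 27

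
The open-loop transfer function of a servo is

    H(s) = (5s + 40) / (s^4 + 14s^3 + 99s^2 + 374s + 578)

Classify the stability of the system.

The denominator s^4 + 14s^3 + 99s^2 + 374s + 578 factors as (s^2 + 6s + 34)(s^2 + 8s + 17), giving poles at s = -3 ± 5j, -4 ± j.
Since all poles lie strictly in the left half-plane, the system is stable.

stable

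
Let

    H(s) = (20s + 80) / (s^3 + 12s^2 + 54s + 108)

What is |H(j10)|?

Substitute s = j10: numerator = 80 + j200, denominator = -1092 - j460.
|H(j10)| = |80 + j200| / |-1092 - j460| = 215.41 / 1184.9 ≈ 0.1818.

|H(j10)| ≈ 0.1818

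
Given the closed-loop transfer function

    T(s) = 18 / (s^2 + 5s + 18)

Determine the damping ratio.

ζ ≈ 0.5893

Compare the denominator to the standard form s^2 + 2ζωₙs + ωₙ².
ωₙ² = 18, so ωₙ = √18 ≈ 4.243 rad/s.
2ζωₙ = 5, so ζ = 5/(2·√18) ≈ 0.5893.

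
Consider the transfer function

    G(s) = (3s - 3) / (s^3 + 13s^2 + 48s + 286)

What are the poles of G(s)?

The poles are the roots of the denominator s^3 + 13s^2 + 48s + 286 = 0.
Trying s = -11: the polynomial evaluates to 0, so (s + 11) is a factor.
Dividing out leaves s^2 + 2s + 26 = 0.
The quadratic formula then gives s = -1 ± 5j.

s = -1 + 5j, -1 - 5j, -11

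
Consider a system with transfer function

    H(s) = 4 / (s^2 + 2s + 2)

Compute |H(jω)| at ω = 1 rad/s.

|H(j1)| ≈ 1.789

Substitute s = j1: numerator = 4, denominator = 1 + j2.
|H(j1)| = |4| / |1 + j2| = 4 / 2.2361 ≈ 1.789.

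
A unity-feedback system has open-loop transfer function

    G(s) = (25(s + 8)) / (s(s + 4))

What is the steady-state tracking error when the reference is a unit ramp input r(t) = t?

e_ss = 0.02000

G(s) has one pole at the origin.
This is a Type 1 system. Kv = lim_{s→0} s·G(s) = 200/4 = 50.
e_ss = 1/Kv = 1/(50) = 1/50 ≈ 0.02000.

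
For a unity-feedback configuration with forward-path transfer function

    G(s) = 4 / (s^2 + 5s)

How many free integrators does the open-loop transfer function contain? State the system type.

The denominator has 1 factor of s at the origin (free integrator), so this is a Type 1 system.

Type 1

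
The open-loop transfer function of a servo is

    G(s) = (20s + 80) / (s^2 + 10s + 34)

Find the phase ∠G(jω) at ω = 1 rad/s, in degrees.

∠G(j1) ≈ -2.822°

At s = j1: numerator = 80 + j20, denominator = 33 + j10.
∠G = ∠num − ∠den = 14.036° − (16.858°) = -2.822°.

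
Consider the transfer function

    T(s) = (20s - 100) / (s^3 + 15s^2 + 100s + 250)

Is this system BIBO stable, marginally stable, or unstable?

stable

The denominator s^3 + 15s^2 + 100s + 250 factors as (s^2 + 10s + 50)(s + 5), giving poles at s = -5 + 5j, -5 - 5j, -5.
Since all poles lie strictly in the left half-plane, the system is stable.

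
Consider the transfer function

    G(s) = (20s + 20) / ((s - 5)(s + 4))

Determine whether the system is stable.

unstable

The poles can be read from the denominator factors: s = 5, -4.
Since the pole(s) at s = 5 lie in the right half-plane, the system is unstable.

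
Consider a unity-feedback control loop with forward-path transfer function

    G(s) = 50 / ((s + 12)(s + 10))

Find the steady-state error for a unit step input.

e_ss = 0.7059

G(s) has no poles at the origin.
This is a Type 0 system. Kp = lim_{s→0} G(s) = 50/120 = 5/12.
e_ss = 1/(1 + Kp) = 1/(1 + 5/12) = 12/17 ≈ 0.7059.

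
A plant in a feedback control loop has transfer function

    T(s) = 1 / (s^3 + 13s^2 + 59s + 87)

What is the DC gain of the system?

T(0) = 1/87 ≈ 0.01149

Set s = 0: T(0) = (1) / (87) = 1/87.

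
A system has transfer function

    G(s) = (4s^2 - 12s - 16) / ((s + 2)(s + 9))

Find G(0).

Set s = 0: G(0) = (-16) / (18) = -8/9.

G(0) = -8/9 ≈ -0.8889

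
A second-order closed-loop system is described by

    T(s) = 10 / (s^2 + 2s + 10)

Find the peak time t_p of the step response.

t_p ≈ 1.047 s

Comparing s^2 + 2s + 10 to s^2 + 2ζωₙs + ωₙ²: ωₙ = √10 ≈ 3.162 rad/s and ζ = 2/(2·√10) ≈ 0.3162.
ζωₙ = 2/2 = 1, so ω_d = ωₙ√(1−ζ²) = √(ωₙ² − (ζωₙ)²) = √(10 − 1²) = √9 = 3 rad/s.
t_p = π/ω_d = π/3 ≈ 1.047 s.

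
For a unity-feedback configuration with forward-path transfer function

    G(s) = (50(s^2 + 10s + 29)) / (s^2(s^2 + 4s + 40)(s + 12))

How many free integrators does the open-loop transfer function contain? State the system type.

The denominator has 2 factors of s at the origin (free integrators), so this is a Type 2 system.

Type 2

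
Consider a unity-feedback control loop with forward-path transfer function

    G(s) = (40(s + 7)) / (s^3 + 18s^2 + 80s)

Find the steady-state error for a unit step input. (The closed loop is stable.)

e_ss = 0

G(s) has one pole at the origin.
This is a Type 1 system; for a step input the steady-state error is zero.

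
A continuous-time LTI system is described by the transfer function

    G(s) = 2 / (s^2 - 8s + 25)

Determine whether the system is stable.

The poles can be read from the denominator factors: s = 4 ± 3j.
Since the pole(s) at s = 4 ± 3j lie in the right half-plane, the system is unstable.

unstable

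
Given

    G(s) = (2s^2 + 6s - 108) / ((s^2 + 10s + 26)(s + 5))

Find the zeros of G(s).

Set the numerator to zero: 2s^2 + 6s - 108 = 0, i.e. 2·(s^2 + 3s - 54) = 0.
Factoring: (s - 6)(s + 9) = 0.

s = 6, -9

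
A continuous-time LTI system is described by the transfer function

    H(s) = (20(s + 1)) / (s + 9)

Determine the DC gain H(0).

H(0) = 20/9 ≈ 2.222

At s = 0 each factor (s + a) contributes a and each (s^2 + bs + c) contributes c.
H(0) = 20·(1) / ((9)) = 20/9 = 20/9.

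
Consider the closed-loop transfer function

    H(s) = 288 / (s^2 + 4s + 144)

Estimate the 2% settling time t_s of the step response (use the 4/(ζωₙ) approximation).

Comparing s^2 + 4s + 144 to s^2 + 2ζωₙs + ωₙ²: ωₙ = 12 rad/s and ζ = 4/(2·12) ≈ 0.1667.
ζωₙ = 4/2 = 2, so t_s ≈ 4/(ζωₙ) = 4/2 = 2 s.

t_s ≈ 2 s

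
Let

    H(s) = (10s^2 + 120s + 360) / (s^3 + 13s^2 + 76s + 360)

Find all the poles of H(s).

s = -9, -2 ± 6j

The poles are the roots of the denominator s^3 + 13s^2 + 76s + 360 = 0.
Trying s = -9: the polynomial evaluates to 0, so (s + 9) is a factor.
Dividing out leaves s^2 + 4s + 40 = 0.
The quadratic formula then gives s = -2 ± 6j.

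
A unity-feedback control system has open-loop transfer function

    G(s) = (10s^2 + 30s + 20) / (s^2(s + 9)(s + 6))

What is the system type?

Type 2

The denominator has 2 factors of s at the origin (free integrators), so this is a Type 2 system.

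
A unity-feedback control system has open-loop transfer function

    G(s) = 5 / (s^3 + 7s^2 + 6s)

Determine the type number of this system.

The denominator has 1 factor of s at the origin (free integrator), so this is a Type 1 system.

Type 1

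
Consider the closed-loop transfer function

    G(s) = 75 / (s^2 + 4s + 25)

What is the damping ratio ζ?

ζ = 0.4

Compare the denominator to the standard form s^2 + 2ζωₙs + ωₙ².
ωₙ² = 25, so ωₙ = 5 rad/s.
2ζωₙ = 4, so ζ = 4/(2·5) = 0.4.
With ζ = 0.4 the response is underdamped.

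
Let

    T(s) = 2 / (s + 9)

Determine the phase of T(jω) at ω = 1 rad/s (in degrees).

At s = j1: numerator = 2, denominator = 9 + j1.
∠T = ∠num − ∠den = 0° − (6.3402°) = -6.340°.

∠T(j1) ≈ -6.340°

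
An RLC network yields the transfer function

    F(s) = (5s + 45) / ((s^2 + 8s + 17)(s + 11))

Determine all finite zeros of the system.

s = -9

Set the numerator to zero: 5s + 45 = 0, i.e. 5·(s + 9) = 0.
So s = -9.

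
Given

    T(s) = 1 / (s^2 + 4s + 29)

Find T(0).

T(0) = 1/29 ≈ 0.03448

At s = 0 each factor (s + a) contributes a and each (s^2 + bs + c) contributes c.
T(0) = 1·1 / ((29)) = 1/29 = 1/29.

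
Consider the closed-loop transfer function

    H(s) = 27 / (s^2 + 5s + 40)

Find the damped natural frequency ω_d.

Comparing s^2 + 5s + 40 to s^2 + 2ζωₙs + ωₙ²: ωₙ = √40 ≈ 6.325 rad/s and ζ = 5/(2·√40) ≈ 0.3953.
ζωₙ = 5/2 = 2.5, so ω_d = ωₙ√(1−ζ²) = √(ωₙ² − (ζωₙ)²) = √(40 − 2.5²) = √33.75 ≈ 5.809 rad/s.

ω_d ≈ 5.809 rad/s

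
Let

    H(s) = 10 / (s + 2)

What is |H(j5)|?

Substitute s = j5: numerator = 10, denominator = 2 + j5.
|H(j5)| = |10| / |2 + j5| = 10 / 5.3852 ≈ 1.857.

|H(j5)| ≈ 1.857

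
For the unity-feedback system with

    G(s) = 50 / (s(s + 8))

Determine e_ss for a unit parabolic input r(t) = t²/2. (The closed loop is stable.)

e_ss = ∞

G(s) has one pole at the origin.
This is a Type 1 system; Ka = lim_{s→0} s^2·G(s) = 0, so the steady-state error for a parabola input is infinite.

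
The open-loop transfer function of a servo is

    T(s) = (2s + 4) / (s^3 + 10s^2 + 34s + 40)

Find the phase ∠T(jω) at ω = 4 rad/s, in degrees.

∠T(j4) ≈ -85.60°

At s = j4: numerator = 4 + j8, denominator = -120 + j72.
∠T = ∠num − ∠den = 63.435° − (149.04°) = -85.60°.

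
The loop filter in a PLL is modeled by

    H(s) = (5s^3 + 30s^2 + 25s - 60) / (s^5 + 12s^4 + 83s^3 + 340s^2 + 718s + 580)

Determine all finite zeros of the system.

Set the numerator to zero: 5s^3 + 30s^2 + 25s - 60 = 0, i.e. 5·(s^3 + 6s^2 + 5s - 12) = 0.
Factoring: (s + 4)(s + 3)(s - 1) = 0.

s = -4, -3, 1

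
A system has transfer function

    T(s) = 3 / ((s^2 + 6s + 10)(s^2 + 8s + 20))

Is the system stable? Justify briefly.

stable

The poles can be read from the denominator factors: s = -3 + j, -3 - j, -4 + 2j, -4 - 2j.
Since all poles lie strictly in the left half-plane, the system is stable.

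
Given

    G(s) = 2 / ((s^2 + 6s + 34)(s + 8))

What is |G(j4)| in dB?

Substitute s = j4: numerator = 2, denominator = 48 + j264.
|G(j4)| = |2| / |48 + j264| = 2 / 268.33 ≈ 0.007454.
In decibels: 20·log₁₀(0.007454) ≈ -42.6 dB.

|G(j4)|_dB ≈ -42.6 dB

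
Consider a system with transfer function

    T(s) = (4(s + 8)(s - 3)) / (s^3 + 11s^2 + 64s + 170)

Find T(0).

Set s = 0: T(0) = (-96) / (170) = -48/85.

T(0) = -48/85 ≈ -0.5647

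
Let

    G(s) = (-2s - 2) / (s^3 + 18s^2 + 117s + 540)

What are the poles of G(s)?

The poles are the roots of the denominator s^3 + 18s^2 + 117s + 540 = 0.
Trying s = -12: the polynomial evaluates to 0, so (s + 12) is a factor.
Dividing out leaves s^2 + 6s + 45 = 0.
The quadratic formula then gives s = -3 ± 6j.

s = -3 + 6j, -3 - 6j, -12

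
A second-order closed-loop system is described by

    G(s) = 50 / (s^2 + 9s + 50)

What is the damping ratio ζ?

Compare the denominator to the standard form s^2 + 2ζωₙs + ωₙ².
ωₙ² = 50, so ωₙ = √50 ≈ 7.071 rad/s.
2ζωₙ = 9, so ζ = 9/(2·√50) ≈ 0.6364.

ζ ≈ 0.6364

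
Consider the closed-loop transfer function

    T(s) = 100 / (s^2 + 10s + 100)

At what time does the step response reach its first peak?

Comparing s^2 + 10s + 100 to s^2 + 2ζωₙs + ωₙ²: ωₙ = 10 rad/s and ζ = 10/(2·10) = 0.5.
ζωₙ = 10/2 = 5, so ω_d = ωₙ√(1−ζ²) = √(ωₙ² − (ζωₙ)²) = √(100 − 5²) = √75 ≈ 8.660 rad/s.
t_p = π/ω_d = π/8.660 ≈ 0.3628 s.

t_p ≈ 0.3628 s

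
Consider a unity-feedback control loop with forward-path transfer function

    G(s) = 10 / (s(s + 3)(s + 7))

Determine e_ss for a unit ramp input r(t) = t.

e_ss = 2.100

G(s) has one pole at the origin.
This is a Type 1 system. Kv = lim_{s→0} s·G(s) = 10/21.
e_ss = 1/Kv = 1/(10/21) = 21/10 ≈ 2.100.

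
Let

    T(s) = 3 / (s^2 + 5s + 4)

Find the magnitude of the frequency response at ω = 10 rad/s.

|T(j10)| ≈ 0.02772

Substitute s = j10: numerator = 3, denominator = -96 + j50.
|T(j10)| = |3| / |-96 + j50| = 3 / 108.24 ≈ 0.02772.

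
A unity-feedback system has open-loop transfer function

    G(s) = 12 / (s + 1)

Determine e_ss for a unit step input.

e_ss = 0.07692

G(s) has no poles at the origin.
This is a Type 0 system. Kp = lim_{s→0} G(s) = 12/1.
e_ss = 1/(1 + Kp) = 1/(1 + 12) = 1/13 ≈ 0.07692.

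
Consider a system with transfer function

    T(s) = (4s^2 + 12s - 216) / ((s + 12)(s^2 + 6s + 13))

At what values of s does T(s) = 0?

Set the numerator to zero: 4s^2 + 12s - 216 = 0, i.e. 4·(s^2 + 3s - 54) = 0.
Factoring: (s + 9)(s - 6) = 0.

s = -9, 6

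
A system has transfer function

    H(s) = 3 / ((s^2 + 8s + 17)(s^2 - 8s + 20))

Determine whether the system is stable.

The poles can be read from the denominator factors: s = -4 ± j, 4 ± 2j.
Since the pole(s) at s = 4 ± 2j lie in the right half-plane, the system is unstable.

unstable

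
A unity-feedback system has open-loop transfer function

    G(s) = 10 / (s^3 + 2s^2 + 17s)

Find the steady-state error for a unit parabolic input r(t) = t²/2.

e_ss = ∞

G(s) has one pole at the origin.
This is a Type 1 system; Ka = lim_{s→0} s^2·G(s) = 0, so the steady-state error for a parabola input is infinite.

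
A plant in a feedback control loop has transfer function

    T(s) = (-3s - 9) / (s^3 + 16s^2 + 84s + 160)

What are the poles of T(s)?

The poles are the roots of the denominator s^3 + 16s^2 + 84s + 160 = 0.
Trying s = -8: the polynomial evaluates to 0, so (s + 8) is a factor.
Dividing out leaves s^2 + 8s + 20 = 0.
The quadratic formula then gives s = -4 ± 2j.

s = -4 + 2j, -4 - 2j, -8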